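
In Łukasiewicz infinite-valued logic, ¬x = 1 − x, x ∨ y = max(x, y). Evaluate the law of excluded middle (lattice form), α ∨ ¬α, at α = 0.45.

¬α = 1 − 0.45 = 0.55
α ∨ ¬α = max(0.45, 0.55) = 0.55
(The value 0.55 < 1 shows this instance is not satisfied; not a Ł∞-tautology — its value is max(a, 1−a).)

0.55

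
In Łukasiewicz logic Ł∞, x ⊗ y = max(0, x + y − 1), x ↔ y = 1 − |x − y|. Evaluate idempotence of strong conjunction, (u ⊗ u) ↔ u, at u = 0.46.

0.54

u ⊗ u = max(0, 0.46 + 0.46 − 1) = max(0, -0.08) = 0.00
(u ⊗ u) ↔ u = 1 − |0.00 − 0.46| = 1 − 0.46 = 0.54
(The value 0.54 < 1 shows this instance is not satisfied; fails in Ł∞ since a ⊗ a = max(0, 2a−1) ≠ a in general.)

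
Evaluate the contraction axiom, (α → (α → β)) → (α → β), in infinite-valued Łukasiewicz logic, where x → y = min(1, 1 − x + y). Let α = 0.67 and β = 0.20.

α → β = min(1, 1 − 0.67 + 0.20) = min(1, 0.53) = 0.53
α → (α → β) = min(1, 1 − 0.67 + 0.53) = min(1, 0.86) = 0.86
(α → (α → β)) → (α → β) = min(1, 1 − 0.86 + 0.53) = min(1, 0.67) = 0.67
(The value 0.67 < 1 shows this instance is not satisfied; fails in Ł∞ (the t-norm is not idempotent).)

0.67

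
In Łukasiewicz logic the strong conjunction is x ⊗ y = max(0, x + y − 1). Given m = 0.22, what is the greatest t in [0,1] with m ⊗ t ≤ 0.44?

1.00

The residuum of the Łukasiewicz t-norm gives the supremum: min(1, 1 − 0.22 + 0.44).
1 − 0.22 + 0.44 = 1.22, so t = min(1, 1.22) = 1.00.
Check: 0.22 ⊗ 1.00 = max(0, 0.22) = 0.22 ≤ 0.44.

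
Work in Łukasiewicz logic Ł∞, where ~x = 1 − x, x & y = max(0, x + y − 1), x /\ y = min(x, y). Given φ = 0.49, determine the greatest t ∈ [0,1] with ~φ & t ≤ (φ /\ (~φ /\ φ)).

~φ = 1 − 0.49 = 0.51
So the left factor is ~φ = 0.51.
~φ /\ φ = min(0.51, 0.49) = 0.49
φ /\ (~φ /\ φ) = min(0.49, 0.49) = 0.49
So the right-hand bound is φ /\ (~φ /\ φ) = 0.49.
The residuum of the Łukasiewicz t-norm gives the supremum: min(1, 1 − 0.51 + 0.49).
1 − 0.51 + 0.49 = 0.98, so t = min(1, 0.98) = 0.98.
Check: 0.51 & 0.98 = max(0, 0.49) = 0.49 ≤ 0.49.

0.98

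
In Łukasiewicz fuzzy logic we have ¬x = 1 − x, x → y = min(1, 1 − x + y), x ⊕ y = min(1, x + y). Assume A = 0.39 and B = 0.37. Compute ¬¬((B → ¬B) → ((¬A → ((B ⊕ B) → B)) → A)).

¬B = 1 − 0.37 = 0.63
B → ¬B = min(1, 1 − 0.37 + 0.63) = min(1, 1.26) = 1.00
¬A = 1 − 0.39 = 0.61
B ⊕ B = min(1, 0.37 + 0.37) = min(1, 0.74) = 0.74
(B ⊕ B) → B = min(1, 1 − 0.74 + 0.37) = min(1, 0.63) = 0.63
¬A → ((B ⊕ B) → B) = min(1, 1 − 0.61 + 0.63) = min(1, 1.02) = 1.00
(¬A → ((B ⊕ B) → B)) → A = min(1, 1 − 1.00 + 0.39) = min(1, 0.39) = 0.39
(B → ¬B) → ((¬A → ((B ⊕ B) → B)) → A) = min(1, 1 − 1.00 + 0.39) = min(1, 0.39) = 0.39
¬((B → ¬B) → ((¬A → ((B ⊕ B) → B)) → A)) = 1 − 0.39 = 0.61
¬¬((B → ¬B) → ((¬A → ((B ⊕ B) → B)) → A)) = 1 − 0.61 = 0.39

0.39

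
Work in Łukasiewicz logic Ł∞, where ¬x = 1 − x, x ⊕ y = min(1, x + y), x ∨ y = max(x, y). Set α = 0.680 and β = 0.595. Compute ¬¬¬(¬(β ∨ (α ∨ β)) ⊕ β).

α ∨ β = max(0.680, 0.595) = 0.680
β ∨ (α ∨ β) = max(0.595, 0.680) = 0.680
¬(β ∨ (α ∨ β)) = 1 − 0.680 = 0.320
¬(β ∨ (α ∨ β)) ⊕ β = min(1, 0.320 + 0.595) = min(1, 0.915) = 0.915
¬(¬(β ∨ (α ∨ β)) ⊕ β) = 1 − 0.915 = 0.085
¬¬(¬(β ∨ (α ∨ β)) ⊕ β) = 1 − 0.085 = 0.915
¬¬¬(¬(β ∨ (α ∨ β)) ⊕ β) = 1 − 0.915 = 0.085

0.085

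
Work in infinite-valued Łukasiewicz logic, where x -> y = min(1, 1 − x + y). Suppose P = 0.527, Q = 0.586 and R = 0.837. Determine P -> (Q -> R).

Q -> R = min(1, 1 − 0.586 + 0.837) = min(1, 1.251) = 1.000
P -> (Q -> R) = min(1, 1 − 0.527 + 1.000) = min(1, 1.473) = 1.000

1.000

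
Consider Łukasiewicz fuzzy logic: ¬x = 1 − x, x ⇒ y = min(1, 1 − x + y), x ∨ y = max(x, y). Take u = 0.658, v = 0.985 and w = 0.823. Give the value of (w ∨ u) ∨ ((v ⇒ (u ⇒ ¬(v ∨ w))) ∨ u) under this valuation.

w ∨ u = max(0.823, 0.658) = 0.823
v ∨ w = max(0.985, 0.823) = 0.985
¬(v ∨ w) = 1 − 0.985 = 0.015
u ⇒ ¬(v ∨ w) = min(1, 1 − 0.658 + 0.015) = min(1, 0.357) = 0.357
v ⇒ (u ⇒ ¬(v ∨ w)) = min(1, 1 − 0.985 + 0.357) = min(1, 0.372) = 0.372
(v ⇒ (u ⇒ ¬(v ∨ w))) ∨ u = max(0.372, 0.658) = 0.658
(w ∨ u) ∨ ((v ⇒ (u ⇒ ¬(v ∨ w))) ∨ u) = max(0.823, 0.658) = 0.823

0.823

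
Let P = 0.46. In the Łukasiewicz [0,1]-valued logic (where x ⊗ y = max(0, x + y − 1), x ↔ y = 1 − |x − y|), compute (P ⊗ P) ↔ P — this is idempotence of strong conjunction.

P ⊗ P = max(0, 0.46 + 0.46 − 1) = max(0, -0.08) = 0.00
(P ⊗ P) ↔ P = 1 − |0.00 − 0.46| = 1 − 0.46 = 0.54
(The value 0.54 < 1 shows this instance is not satisfied; fails in Ł∞ since a ⊗ a = max(0, 2a−1) ≠ a in general.)

0.54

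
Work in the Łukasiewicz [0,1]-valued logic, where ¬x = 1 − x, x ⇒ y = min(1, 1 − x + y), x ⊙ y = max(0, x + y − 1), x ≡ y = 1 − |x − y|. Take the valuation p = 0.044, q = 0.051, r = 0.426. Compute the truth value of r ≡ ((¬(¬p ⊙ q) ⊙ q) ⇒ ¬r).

¬p = 1 − 0.044 = 0.956
¬p ⊙ q = max(0, 0.956 + 0.051 − 1) = max(0, 0.007) = 0.007
¬(¬p ⊙ q) = 1 − 0.007 = 0.993
¬(¬p ⊙ q) ⊙ q = max(0, 0.993 + 0.051 − 1) = max(0, 0.044) = 0.044
¬r = 1 − 0.426 = 0.574
(¬(¬p ⊙ q) ⊙ q) ⇒ ¬r = min(1, 1 − 0.044 + 0.574) = min(1, 1.530) = 1.000
r ≡ ((¬(¬p ⊙ q) ⊙ q) ⇒ ¬r) = 1 − |0.426 − 1.000| = 1 − 0.574 = 0.426

0.426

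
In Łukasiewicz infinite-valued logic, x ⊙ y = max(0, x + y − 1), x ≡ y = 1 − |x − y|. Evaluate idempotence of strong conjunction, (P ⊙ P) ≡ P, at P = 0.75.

P ⊙ P = max(0, 0.75 + 0.75 − 1) = max(0, 0.50) = 0.50
(P ⊙ P) ≡ P = 1 − |0.50 − 0.75| = 1 − 0.25 = 0.75
(The value 0.75 < 1 shows this instance is not satisfied; fails in Ł∞ since a ⊗ a = max(0, 2a−1) ≠ a in general.)

0.75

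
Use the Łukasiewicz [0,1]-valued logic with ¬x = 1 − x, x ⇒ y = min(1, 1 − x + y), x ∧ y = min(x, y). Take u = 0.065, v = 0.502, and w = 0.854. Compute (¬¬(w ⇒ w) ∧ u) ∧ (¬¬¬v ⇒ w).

w ⇒ w = min(1, 1 − 0.854 + 0.854) = min(1, 1.000) = 1.000
¬(w ⇒ w) = 1 − 1.000 = 0.000
¬¬(w ⇒ w) = 1 − 0.000 = 1.000
¬¬(w ⇒ w) ∧ u = min(1.000, 0.065) = 0.065
¬v = 1 − 0.502 = 0.498
¬¬v = 1 − 0.498 = 0.502
¬¬¬v = 1 − 0.502 = 0.498
¬¬¬v ⇒ w = min(1, 1 − 0.498 + 0.854) = min(1, 1.356) = 1.000
(¬¬(w ⇒ w) ∧ u) ∧ (¬¬¬v ⇒ w) = min(0.065, 1.000) = 0.065

0.065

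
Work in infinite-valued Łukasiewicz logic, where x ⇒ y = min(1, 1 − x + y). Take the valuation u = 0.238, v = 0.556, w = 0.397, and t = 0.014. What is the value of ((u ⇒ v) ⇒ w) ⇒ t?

0.617

u ⇒ v = min(1, 1 − 0.238 + 0.556) = min(1, 1.318) = 1.000
(u ⇒ v) ⇒ w = min(1, 1 − 1.000 + 0.397) = min(1, 0.397) = 0.397
((u ⇒ v) ⇒ w) ⇒ t = min(1, 1 − 0.397 + 0.014) = min(1, 0.617) = 0.617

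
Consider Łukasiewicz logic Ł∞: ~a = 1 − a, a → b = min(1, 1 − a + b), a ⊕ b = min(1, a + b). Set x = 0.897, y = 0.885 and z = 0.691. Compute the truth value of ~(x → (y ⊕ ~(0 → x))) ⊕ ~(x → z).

0 → x = min(1, 1 − 0.000 + 0.897) = min(1, 1.897) = 1.000
~(0 → x) = 1 − 1.000 = 0.000
y ⊕ ~(0 → x) = min(1, 0.885 + 0.000) = min(1, 0.885) = 0.885
x → (y ⊕ ~(0 → x)) = min(1, 1 − 0.897 + 0.885) = min(1, 0.988) = 0.988
~(x → (y ⊕ ~(0 → x))) = 1 − 0.988 = 0.012
x → z = min(1, 1 − 0.897 + 0.691) = min(1, 0.794) = 0.794
~(x → z) = 1 − 0.794 = 0.206
~(x → (y ⊕ ~(0 → x))) ⊕ ~(x → z) = min(1, 0.012 + 0.206) = min(1, 0.218) = 0.218

0.218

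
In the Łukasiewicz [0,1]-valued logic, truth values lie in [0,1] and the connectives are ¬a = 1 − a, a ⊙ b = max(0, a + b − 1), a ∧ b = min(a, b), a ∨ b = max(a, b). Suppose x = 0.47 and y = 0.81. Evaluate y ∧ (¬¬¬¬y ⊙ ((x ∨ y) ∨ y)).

¬y = 1 − 0.81 = 0.19
¬¬y = 1 − 0.19 = 0.81
¬¬¬y = 1 − 0.81 = 0.19
¬¬¬¬y = 1 − 0.19 = 0.81
x ∨ y = max(0.47, 0.81) = 0.81
(x ∨ y) ∨ y = max(0.81, 0.81) = 0.81
¬¬¬¬y ⊙ ((x ∨ y) ∨ y) = max(0, 0.81 + 0.81 − 1) = max(0, 0.62) = 0.62
y ∧ (¬¬¬¬y ⊙ ((x ∨ y) ∨ y)) = min(0.81, 0.62) = 0.62

0.62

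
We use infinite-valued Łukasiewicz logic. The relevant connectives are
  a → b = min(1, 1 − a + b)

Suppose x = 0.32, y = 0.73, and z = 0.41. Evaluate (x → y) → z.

0.41

x → y = min(1, 1 − 0.32 + 0.73) = min(1, 1.41) = 1.00
(x → y) → z = min(1, 1 − 1.00 + 0.41) = min(1, 0.41) = 0.41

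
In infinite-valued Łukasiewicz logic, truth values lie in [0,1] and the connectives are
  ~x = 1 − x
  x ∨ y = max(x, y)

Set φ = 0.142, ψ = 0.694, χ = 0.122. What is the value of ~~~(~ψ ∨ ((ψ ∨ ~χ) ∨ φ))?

~ψ = 1 − 0.694 = 0.306
~χ = 1 − 0.122 = 0.878
ψ ∨ ~χ = max(0.694, 0.878) = 0.878
(ψ ∨ ~χ) ∨ φ = max(0.878, 0.142) = 0.878
~ψ ∨ ((ψ ∨ ~χ) ∨ φ) = max(0.306, 0.878) = 0.878
~(~ψ ∨ ((ψ ∨ ~χ) ∨ φ)) = 1 − 0.878 = 0.122
~~(~ψ ∨ ((ψ ∨ ~χ) ∨ φ)) = 1 − 0.122 = 0.878
~~~(~ψ ∨ ((ψ ∨ ~χ) ∨ φ)) = 1 − 0.878 = 0.122

0.122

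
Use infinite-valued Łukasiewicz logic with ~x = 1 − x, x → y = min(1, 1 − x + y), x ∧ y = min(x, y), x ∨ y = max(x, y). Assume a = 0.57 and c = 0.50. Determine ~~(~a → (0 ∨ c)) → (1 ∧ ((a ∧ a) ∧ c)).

0.50

~a = 1 − 0.57 = 0.43
0 ∨ c = max(0.00, 0.50) = 0.50
~a → (0 ∨ c) = min(1, 1 − 0.43 + 0.50) = min(1, 1.07) = 1.00
~(~a → (0 ∨ c)) = 1 − 1.00 = 0.00
~~(~a → (0 ∨ c)) = 1 − 0.00 = 1.00
a ∧ a = min(0.57, 0.57) = 0.57
(a ∧ a) ∧ c = min(0.57, 0.50) = 0.50
1 ∧ ((a ∧ a) ∧ c) = min(1.00, 0.50) = 0.50
~~(~a → (0 ∨ c)) → (1 ∧ ((a ∧ a) ∧ c)) = min(1, 1 − 1.00 + 0.50) = min(1, 0.50) = 0.50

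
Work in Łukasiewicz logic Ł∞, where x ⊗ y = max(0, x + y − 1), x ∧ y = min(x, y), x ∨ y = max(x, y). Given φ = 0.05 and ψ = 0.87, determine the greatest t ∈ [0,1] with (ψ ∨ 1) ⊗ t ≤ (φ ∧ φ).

0.05

ψ ∨ 1 = max(0.87, 1.00) = 1.00
So the left factor is ψ ∨ 1 = 1.00.
φ ∧ φ = min(0.05, 0.05) = 0.05
So the right-hand bound is φ ∧ φ = 0.05.
The residuum of the Łukasiewicz t-norm gives the supremum: min(1, 1 − 1.00 + 0.05).
1 − 1.00 + 0.05 = 0.05, so t = min(1, 0.05) = 0.05.
Check: 1.00 ⊗ 0.05 = max(0, 0.05) = 0.05 ≤ 0.05.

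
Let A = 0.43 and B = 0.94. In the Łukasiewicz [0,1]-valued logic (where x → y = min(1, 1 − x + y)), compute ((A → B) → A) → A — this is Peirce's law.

A → B = min(1, 1 − 0.43 + 0.94) = min(1, 1.51) = 1.00
(A → B) → A = min(1, 1 − 1.00 + 0.43) = min(1, 0.43) = 0.43
((A → B) → A) → A = min(1, 1 − 0.43 + 0.43) = min(1, 1.00) = 1.00

1.00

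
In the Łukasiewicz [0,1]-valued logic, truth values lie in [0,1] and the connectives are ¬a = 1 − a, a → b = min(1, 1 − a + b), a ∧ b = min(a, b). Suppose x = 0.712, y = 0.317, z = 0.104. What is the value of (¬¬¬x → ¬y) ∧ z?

¬x = 1 − 0.712 = 0.288
¬¬x = 1 − 0.288 = 0.712
¬¬¬x = 1 − 0.712 = 0.288
¬y = 1 − 0.317 = 0.683
¬¬¬x → ¬y = min(1, 1 − 0.288 + 0.683) = min(1, 1.395) = 1.000
(¬¬¬x → ¬y) ∧ z = min(1.000, 0.104) = 0.104

0.104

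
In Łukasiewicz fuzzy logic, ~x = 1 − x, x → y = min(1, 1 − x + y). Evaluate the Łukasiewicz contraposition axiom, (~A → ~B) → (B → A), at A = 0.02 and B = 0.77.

~A = 1 − 0.02 = 0.98
~B = 1 − 0.77 = 0.23
~A → ~B = min(1, 1 − 0.98 + 0.23) = min(1, 0.25) = 0.25
B → A = min(1, 1 − 0.77 + 0.02) = min(1, 0.25) = 0.25
(~A → ~B) → (B → A) = min(1, 1 − 0.25 + 0.25) = min(1, 1.00) = 1.00
(As expected: an axiom of Ł∞, always 1.)

1.00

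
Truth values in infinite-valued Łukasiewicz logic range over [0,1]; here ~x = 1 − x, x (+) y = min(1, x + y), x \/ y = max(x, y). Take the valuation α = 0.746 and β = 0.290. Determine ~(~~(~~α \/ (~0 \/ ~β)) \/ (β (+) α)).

~α = 1 − 0.746 = 0.254
~~α = 1 − 0.254 = 0.746
~0 = 1 − 0.000 = 1.000
~β = 1 − 0.290 = 0.710
~0 \/ ~β = max(1.000, 0.710) = 1.000
~~α \/ (~0 \/ ~β) = max(0.746, 1.000) = 1.000
~(~~α \/ (~0 \/ ~β)) = 1 − 1.000 = 0.000
~~(~~α \/ (~0 \/ ~β)) = 1 − 0.000 = 1.000
β (+) α = min(1, 0.290 + 0.746) = min(1, 1.036) = 1.000
~~(~~α \/ (~0 \/ ~β)) \/ (β (+) α) = max(1.000, 1.000) = 1.000
~(~~(~~α \/ (~0 \/ ~β)) \/ (β (+) α)) = 1 − 1.000 = 0.000

0.000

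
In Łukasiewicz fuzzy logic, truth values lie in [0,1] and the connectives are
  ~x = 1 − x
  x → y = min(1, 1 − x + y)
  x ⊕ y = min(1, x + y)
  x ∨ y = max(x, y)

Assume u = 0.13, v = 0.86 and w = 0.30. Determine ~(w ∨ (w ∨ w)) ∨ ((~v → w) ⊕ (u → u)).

w ∨ w = max(0.30, 0.30) = 0.30
w ∨ (w ∨ w) = max(0.30, 0.30) = 0.30
~(w ∨ (w ∨ w)) = 1 − 0.30 = 0.70
~v = 1 − 0.86 = 0.14
~v → w = min(1, 1 − 0.14 + 0.30) = min(1, 1.16) = 1.00
u → u = min(1, 1 − 0.13 + 0.13) = min(1, 1.00) = 1.00
(~v → w) ⊕ (u → u) = min(1, 1.00 + 1.00) = min(1, 2.00) = 1.00
~(w ∨ (w ∨ w)) ∨ ((~v → w) ⊕ (u → u)) = max(0.70, 1.00) = 1.00

1.00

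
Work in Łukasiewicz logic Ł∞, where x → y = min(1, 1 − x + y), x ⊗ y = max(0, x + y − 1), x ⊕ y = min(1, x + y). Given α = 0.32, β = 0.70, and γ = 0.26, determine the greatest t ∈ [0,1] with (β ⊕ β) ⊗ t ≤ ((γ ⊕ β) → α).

β ⊕ β = min(1, 0.70 + 0.70) = min(1, 1.40) = 1.00
So the left factor is β ⊕ β = 1.00.
γ ⊕ β = min(1, 0.26 + 0.70) = min(1, 0.96) = 0.96
(γ ⊕ β) → α = min(1, 1 − 0.96 + 0.32) = min(1, 0.36) = 0.36
So the right-hand bound is (γ ⊕ β) → α = 0.36.
The residuum of the Łukasiewicz t-norm gives the supremum: min(1, 1 − 1.00 + 0.36).
1 − 1.00 + 0.36 = 0.36, so t = min(1, 0.36) = 0.36.
Check: 1.00 ⊗ 0.36 = max(0, 0.36) = 0.36 ≤ 0.36.

0.36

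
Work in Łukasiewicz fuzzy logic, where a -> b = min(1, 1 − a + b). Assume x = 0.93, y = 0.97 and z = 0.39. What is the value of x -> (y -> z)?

y -> z = min(1, 1 − 0.97 + 0.39) = min(1, 0.42) = 0.42
x -> (y -> z) = min(1, 1 − 0.93 + 0.42) = min(1, 0.49) = 0.49

0.49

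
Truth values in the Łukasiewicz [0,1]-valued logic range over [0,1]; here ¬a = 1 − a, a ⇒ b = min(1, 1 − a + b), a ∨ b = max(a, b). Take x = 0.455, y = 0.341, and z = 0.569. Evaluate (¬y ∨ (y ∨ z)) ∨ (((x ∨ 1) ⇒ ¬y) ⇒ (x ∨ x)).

¬y = 1 − 0.341 = 0.659
y ∨ z = max(0.341, 0.569) = 0.569
¬y ∨ (y ∨ z) = max(0.659, 0.569) = 0.659
x ∨ 1 = max(0.455, 1.000) = 1.000
(x ∨ 1) ⇒ ¬y = min(1, 1 − 1.000 + 0.659) = min(1, 0.659) = 0.659
x ∨ x = max(0.455, 0.455) = 0.455
((x ∨ 1) ⇒ ¬y) ⇒ (x ∨ x) = min(1, 1 − 0.659 + 0.455) = min(1, 0.796) = 0.796
(¬y ∨ (y ∨ z)) ∨ (((x ∨ 1) ⇒ ¬y) ⇒ (x ∨ x)) = max(0.659, 0.796) = 0.796

0.796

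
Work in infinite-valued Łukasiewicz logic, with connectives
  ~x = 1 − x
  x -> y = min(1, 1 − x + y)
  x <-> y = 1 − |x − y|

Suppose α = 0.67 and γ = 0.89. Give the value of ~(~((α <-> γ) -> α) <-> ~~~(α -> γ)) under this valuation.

α <-> γ = 1 − |0.67 − 0.89| = 1 − 0.22 = 0.78
(α <-> γ) -> α = min(1, 1 − 0.78 + 0.67) = min(1, 0.89) = 0.89
~((α <-> γ) -> α) = 1 − 0.89 = 0.11
α -> γ = min(1, 1 − 0.67 + 0.89) = min(1, 1.22) = 1.00
~(α -> γ) = 1 − 1.00 = 0.00
~~(α -> γ) = 1 − 0.00 = 1.00
~~~(α -> γ) = 1 − 1.00 = 0.00
~((α <-> γ) -> α) <-> ~~~(α -> γ) = 1 − |0.11 − 0.00| = 1 − 0.11 = 0.89
~(~((α <-> γ) -> α) <-> ~~~(α -> γ)) = 1 − 0.89 = 0.11

0.11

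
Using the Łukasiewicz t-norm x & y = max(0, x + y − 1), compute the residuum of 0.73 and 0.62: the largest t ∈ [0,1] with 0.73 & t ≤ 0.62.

0.89

The residuum of the Łukasiewicz t-norm gives the supremum: min(1, 1 − 0.73 + 0.62).
1 − 0.73 + 0.62 = 0.89, so t = min(1, 0.89) = 0.89.
Check: 0.73 & 0.89 = max(0, 0.62) = 0.62 ≤ 0.62.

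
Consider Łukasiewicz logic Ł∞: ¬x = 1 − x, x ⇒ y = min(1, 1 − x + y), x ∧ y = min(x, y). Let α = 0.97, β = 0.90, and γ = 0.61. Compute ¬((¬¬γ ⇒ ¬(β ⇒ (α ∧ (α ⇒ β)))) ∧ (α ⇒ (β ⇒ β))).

0.61

¬γ = 1 − 0.61 = 0.39
¬¬γ = 1 − 0.39 = 0.61
α ⇒ β = min(1, 1 − 0.97 + 0.90) = min(1, 0.93) = 0.93
α ∧ (α ⇒ β) = min(0.97, 0.93) = 0.93
β ⇒ (α ∧ (α ⇒ β)) = min(1, 1 − 0.90 + 0.93) = min(1, 1.03) = 1.00
¬(β ⇒ (α ∧ (α ⇒ β))) = 1 − 1.00 = 0.00
¬¬γ ⇒ ¬(β ⇒ (α ∧ (α ⇒ β))) = min(1, 1 − 0.61 + 0.00) = min(1, 0.39) = 0.39
β ⇒ β = min(1, 1 − 0.90 + 0.90) = min(1, 1.00) = 1.00
α ⇒ (β ⇒ β) = min(1, 1 − 0.97 + 1.00) = min(1, 1.03) = 1.00
(¬¬γ ⇒ ¬(β ⇒ (α ∧ (α ⇒ β)))) ∧ (α ⇒ (β ⇒ β)) = min(0.39, 1.00) = 0.39
¬((¬¬γ ⇒ ¬(β ⇒ (α ∧ (α ⇒ β)))) ∧ (α ⇒ (β ⇒ β))) = 1 − 0.39 = 0.61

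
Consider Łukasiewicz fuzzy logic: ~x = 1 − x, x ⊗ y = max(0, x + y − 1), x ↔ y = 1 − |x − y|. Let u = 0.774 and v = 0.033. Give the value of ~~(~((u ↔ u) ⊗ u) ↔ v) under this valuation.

u ↔ u = 1 − |0.774 − 0.774| = 1 − 0.000 = 1.000
(u ↔ u) ⊗ u = max(0, 1.000 + 0.774 − 1) = max(0, 0.774) = 0.774
~((u ↔ u) ⊗ u) = 1 − 0.774 = 0.226
~((u ↔ u) ⊗ u) ↔ v = 1 − |0.226 − 0.033| = 1 − 0.193 = 0.807
~(~((u ↔ u) ⊗ u) ↔ v) = 1 − 0.807 = 0.193
~~(~((u ↔ u) ⊗ u) ↔ v) = 1 − 0.193 = 0.807

0.807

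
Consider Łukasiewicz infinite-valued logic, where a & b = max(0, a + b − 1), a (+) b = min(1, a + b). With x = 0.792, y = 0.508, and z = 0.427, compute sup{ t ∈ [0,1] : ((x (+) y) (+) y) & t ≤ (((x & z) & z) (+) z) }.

x (+) y = min(1, 0.792 + 0.508) = min(1, 1.300) = 1.000
(x (+) y) (+) y = min(1, 1.000 + 0.508) = min(1, 1.508) = 1.000
So the left factor is (x (+) y) (+) y = 1.000.
x & z = max(0, 0.792 + 0.427 − 1) = max(0, 0.219) = 0.219
(x & z) & z = max(0, 0.219 + 0.427 − 1) = max(0, -0.354) = 0.000
((x & z) & z) (+) z = min(1, 0.000 + 0.427) = min(1, 0.427) = 0.427
So the right-hand bound is ((x & z) & z) (+) z = 0.427.
The residuum of the Łukasiewicz t-norm gives the supremum: min(1, 1 − 1.000 + 0.427).
1 − 1.000 + 0.427 = 0.427, so t = min(1, 0.427) = 0.427.
Check: 1.000 & 0.427 = max(0, 0.427) = 0.427 ≤ 0.427.

0.427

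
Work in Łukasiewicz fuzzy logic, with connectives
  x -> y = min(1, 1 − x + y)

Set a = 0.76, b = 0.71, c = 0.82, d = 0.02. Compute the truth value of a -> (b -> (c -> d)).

c -> d = min(1, 1 − 0.82 + 0.02) = min(1, 0.20) = 0.20
b -> (c -> d) = min(1, 1 − 0.71 + 0.20) = min(1, 0.49) = 0.49
a -> (b -> (c -> d)) = min(1, 1 − 0.76 + 0.49) = min(1, 0.73) = 0.73

0.73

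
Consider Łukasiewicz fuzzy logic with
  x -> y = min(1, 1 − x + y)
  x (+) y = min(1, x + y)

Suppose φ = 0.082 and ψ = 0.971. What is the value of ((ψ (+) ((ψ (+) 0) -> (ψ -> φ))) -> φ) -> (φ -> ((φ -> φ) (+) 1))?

1.000

ψ (+) 0 = min(1, 0.971 + 0.000) = min(1, 0.971) = 0.971
ψ -> φ = min(1, 1 − 0.971 + 0.082) = min(1, 0.111) = 0.111
(ψ (+) 0) -> (ψ -> φ) = min(1, 1 − 0.971 + 0.111) = min(1, 0.140) = 0.140
ψ (+) ((ψ (+) 0) -> (ψ -> φ)) = min(1, 0.971 + 0.140) = min(1, 1.111) = 1.000
(ψ (+) ((ψ (+) 0) -> (ψ -> φ))) -> φ = min(1, 1 − 1.000 + 0.082) = min(1, 0.082) = 0.082
φ -> φ = min(1, 1 − 0.082 + 0.082) = min(1, 1.000) = 1.000
(φ -> φ) (+) 1 = min(1, 1.000 + 1.000) = min(1, 2.000) = 1.000
φ -> ((φ -> φ) (+) 1) = min(1, 1 − 0.082 + 1.000) = min(1, 1.918) = 1.000
((ψ (+) ((ψ (+) 0) -> (ψ -> φ))) -> φ) -> (φ -> ((φ -> φ) (+) 1)) = min(1, 1 − 0.082 + 1.000) = min(1, 1.918) = 1.000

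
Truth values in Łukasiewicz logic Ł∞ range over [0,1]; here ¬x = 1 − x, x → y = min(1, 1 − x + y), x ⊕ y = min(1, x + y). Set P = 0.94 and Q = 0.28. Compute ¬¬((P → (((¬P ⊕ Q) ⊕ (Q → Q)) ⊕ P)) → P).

0.94

¬P = 1 − 0.94 = 0.06
¬P ⊕ Q = min(1, 0.06 + 0.28) = min(1, 0.34) = 0.34
Q → Q = min(1, 1 − 0.28 + 0.28) = min(1, 1.00) = 1.00
(¬P ⊕ Q) ⊕ (Q → Q) = min(1, 0.34 + 1.00) = min(1, 1.34) = 1.00
((¬P ⊕ Q) ⊕ (Q → Q)) ⊕ P = min(1, 1.00 + 0.94) = min(1, 1.94) = 1.00
P → (((¬P ⊕ Q) ⊕ (Q → Q)) ⊕ P) = min(1, 1 − 0.94 + 1.00) = min(1, 1.06) = 1.00
(P → (((¬P ⊕ Q) ⊕ (Q → Q)) ⊕ P)) → P = min(1, 1 − 1.00 + 0.94) = min(1, 0.94) = 0.94
¬((P → (((¬P ⊕ Q) ⊕ (Q → Q)) ⊕ P)) → P) = 1 − 0.94 = 0.06
¬¬((P → (((¬P ⊕ Q) ⊕ (Q → Q)) ⊕ P)) → P) = 1 − 0.06 = 0.94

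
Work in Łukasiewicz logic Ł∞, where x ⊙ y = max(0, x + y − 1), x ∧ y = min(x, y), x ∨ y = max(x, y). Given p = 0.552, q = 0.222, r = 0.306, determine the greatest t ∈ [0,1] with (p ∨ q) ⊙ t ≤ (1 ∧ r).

0.754

p ∨ q = max(0.552, 0.222) = 0.552
So the left factor is p ∨ q = 0.552.
1 ∧ r = min(1.000, 0.306) = 0.306
So the right-hand bound is 1 ∧ r = 0.306.
The residuum of the Łukasiewicz t-norm gives the supremum: min(1, 1 − 0.552 + 0.306).
1 − 0.552 + 0.306 = 0.754, so t = min(1, 0.754) = 0.754.
Check: 0.552 ⊙ 0.754 = max(0, 0.306) = 0.306 ≤ 0.306.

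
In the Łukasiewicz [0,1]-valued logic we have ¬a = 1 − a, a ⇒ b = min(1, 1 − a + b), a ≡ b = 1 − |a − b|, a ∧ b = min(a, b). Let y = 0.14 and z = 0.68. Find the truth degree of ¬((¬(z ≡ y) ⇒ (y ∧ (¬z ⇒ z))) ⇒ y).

z ≡ y = 1 − |0.68 − 0.14| = 1 − 0.54 = 0.46
¬(z ≡ y) = 1 − 0.46 = 0.54
¬z = 1 − 0.68 = 0.32
¬z ⇒ z = min(1, 1 − 0.32 + 0.68) = min(1, 1.36) = 1.00
y ∧ (¬z ⇒ z) = min(0.14, 1.00) = 0.14
¬(z ≡ y) ⇒ (y ∧ (¬z ⇒ z)) = min(1, 1 − 0.54 + 0.14) = min(1, 0.60) = 0.60
(¬(z ≡ y) ⇒ (y ∧ (¬z ⇒ z))) ⇒ y = min(1, 1 − 0.60 + 0.14) = min(1, 0.54) = 0.54
¬((¬(z ≡ y) ⇒ (y ∧ (¬z ⇒ z))) ⇒ y) = 1 − 0.54 = 0.46

0.46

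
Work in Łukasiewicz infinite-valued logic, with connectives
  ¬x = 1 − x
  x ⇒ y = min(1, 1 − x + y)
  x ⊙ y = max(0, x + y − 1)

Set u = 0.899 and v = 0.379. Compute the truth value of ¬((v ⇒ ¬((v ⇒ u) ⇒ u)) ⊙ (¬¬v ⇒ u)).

0.278

v ⇒ u = min(1, 1 − 0.379 + 0.899) = min(1, 1.520) = 1.000
(v ⇒ u) ⇒ u = min(1, 1 − 1.000 + 0.899) = min(1, 0.899) = 0.899
¬((v ⇒ u) ⇒ u) = 1 − 0.899 = 0.101
v ⇒ ¬((v ⇒ u) ⇒ u) = min(1, 1 − 0.379 + 0.101) = min(1, 0.722) = 0.722
¬v = 1 − 0.379 = 0.621
¬¬v = 1 − 0.621 = 0.379
¬¬v ⇒ u = min(1, 1 − 0.379 + 0.899) = min(1, 1.520) = 1.000
(v ⇒ ¬((v ⇒ u) ⇒ u)) ⊙ (¬¬v ⇒ u) = max(0, 0.722 + 1.000 − 1) = max(0, 0.722) = 0.722
¬((v ⇒ ¬((v ⇒ u) ⇒ u)) ⊙ (¬¬v ⇒ u)) = 1 − 0.722 = 0.278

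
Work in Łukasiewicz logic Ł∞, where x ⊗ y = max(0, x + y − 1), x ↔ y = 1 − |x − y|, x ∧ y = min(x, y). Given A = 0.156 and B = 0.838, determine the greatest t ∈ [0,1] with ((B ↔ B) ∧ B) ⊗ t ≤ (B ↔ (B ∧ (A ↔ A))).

1.000

B ↔ B = 1 − |0.838 − 0.838| = 1 − 0.000 = 1.000
(B ↔ B) ∧ B = min(1.000, 0.838) = 0.838
So the left factor is (B ↔ B) ∧ B = 0.838.
A ↔ A = 1 − |0.156 − 0.156| = 1 − 0.000 = 1.000
B ∧ (A ↔ A) = min(0.838, 1.000) = 0.838
B ↔ (B ∧ (A ↔ A)) = 1 − |0.838 − 0.838| = 1 − 0.000 = 1.000
So the right-hand bound is B ↔ (B ∧ (A ↔ A)) = 1.000.
The residuum of the Łukasiewicz t-norm gives the supremum: min(1, 1 − 0.838 + 1.000).
1 − 0.838 + 1.000 = 1.162, so t = min(1, 1.162) = 1.000.
Check: 0.838 ⊗ 1.000 = max(0, 0.838) = 0.838 ≤ 1.000.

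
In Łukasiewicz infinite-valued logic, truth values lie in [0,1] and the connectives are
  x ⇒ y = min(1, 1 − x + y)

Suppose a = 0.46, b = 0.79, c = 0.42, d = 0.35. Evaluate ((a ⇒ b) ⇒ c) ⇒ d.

a ⇒ b = min(1, 1 − 0.46 + 0.79) = min(1, 1.33) = 1.00
(a ⇒ b) ⇒ c = min(1, 1 − 1.00 + 0.42) = min(1, 0.42) = 0.42
((a ⇒ b) ⇒ c) ⇒ d = min(1, 1 − 0.42 + 0.35) = min(1, 0.93) = 0.93

0.93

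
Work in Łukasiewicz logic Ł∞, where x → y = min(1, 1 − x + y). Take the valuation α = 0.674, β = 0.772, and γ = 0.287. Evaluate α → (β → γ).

β → γ = min(1, 1 − 0.772 + 0.287) = min(1, 0.515) = 0.515
α → (β → γ) = min(1, 1 − 0.674 + 0.515) = min(1, 0.841) = 0.841

0.841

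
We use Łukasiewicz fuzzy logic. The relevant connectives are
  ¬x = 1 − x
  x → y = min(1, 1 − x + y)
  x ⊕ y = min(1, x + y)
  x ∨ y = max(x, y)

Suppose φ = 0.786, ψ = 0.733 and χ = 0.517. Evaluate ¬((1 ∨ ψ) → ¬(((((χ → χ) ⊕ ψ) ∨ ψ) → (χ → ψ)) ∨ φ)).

1.000

1 ∨ ψ = max(1.000, 0.733) = 1.000
χ → χ = min(1, 1 − 0.517 + 0.517) = min(1, 1.000) = 1.000
(χ → χ) ⊕ ψ = min(1, 1.000 + 0.733) = min(1, 1.733) = 1.000
((χ → χ) ⊕ ψ) ∨ ψ = max(1.000, 0.733) = 1.000
χ → ψ = min(1, 1 − 0.517 + 0.733) = min(1, 1.216) = 1.000
(((χ → χ) ⊕ ψ) ∨ ψ) → (χ → ψ) = min(1, 1 − 1.000 + 1.000) = min(1, 1.000) = 1.000
((((χ → χ) ⊕ ψ) ∨ ψ) → (χ → ψ)) ∨ φ = max(1.000, 0.786) = 1.000
¬(((((χ → χ) ⊕ ψ) ∨ ψ) → (χ → ψ)) ∨ φ) = 1 − 1.000 = 0.000
(1 ∨ ψ) → ¬(((((χ → χ) ⊕ ψ) ∨ ψ) → (χ → ψ)) ∨ φ) = min(1, 1 − 1.000 + 0.000) = min(1, 0.000) = 0.000
¬((1 ∨ ψ) → ¬(((((χ → χ) ⊕ ψ) ∨ ψ) → (χ → ψ)) ∨ φ)) = 1 − 0.000 = 1.000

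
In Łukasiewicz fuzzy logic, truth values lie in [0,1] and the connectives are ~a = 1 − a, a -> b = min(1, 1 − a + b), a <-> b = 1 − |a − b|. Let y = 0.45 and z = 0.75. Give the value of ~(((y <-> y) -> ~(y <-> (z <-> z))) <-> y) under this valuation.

0.10

y <-> y = 1 − |0.45 − 0.45| = 1 − 0.00 = 1.00
z <-> z = 1 − |0.75 − 0.75| = 1 − 0.00 = 1.00
y <-> (z <-> z) = 1 − |0.45 − 1.00| = 1 − 0.55 = 0.45
~(y <-> (z <-> z)) = 1 − 0.45 = 0.55
(y <-> y) -> ~(y <-> (z <-> z)) = min(1, 1 − 1.00 + 0.55) = min(1, 0.55) = 0.55
((y <-> y) -> ~(y <-> (z <-> z))) <-> y = 1 − |0.55 − 0.45| = 1 − 0.10 = 0.90
~(((y <-> y) -> ~(y <-> (z <-> z))) <-> y) = 1 − 0.90 = 0.10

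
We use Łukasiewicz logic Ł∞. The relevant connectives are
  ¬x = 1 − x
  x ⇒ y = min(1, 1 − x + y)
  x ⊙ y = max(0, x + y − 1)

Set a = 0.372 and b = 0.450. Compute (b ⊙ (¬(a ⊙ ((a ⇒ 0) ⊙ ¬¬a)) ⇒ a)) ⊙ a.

0.000

a ⇒ 0 = min(1, 1 − 0.372 + 0.000) = min(1, 0.628) = 0.628
¬a = 1 − 0.372 = 0.628
¬¬a = 1 − 0.628 = 0.372
(a ⇒ 0) ⊙ ¬¬a = max(0, 0.628 + 0.372 − 1) = max(0, 0.000) = 0.000
a ⊙ ((a ⇒ 0) ⊙ ¬¬a) = max(0, 0.372 + 0.000 − 1) = max(0, -0.628) = 0.000
¬(a ⊙ ((a ⇒ 0) ⊙ ¬¬a)) = 1 − 0.000 = 1.000
¬(a ⊙ ((a ⇒ 0) ⊙ ¬¬a)) ⇒ a = min(1, 1 − 1.000 + 0.372) = min(1, 0.372) = 0.372
b ⊙ (¬(a ⊙ ((a ⇒ 0) ⊙ ¬¬a)) ⇒ a) = max(0, 0.450 + 0.372 − 1) = max(0, -0.178) = 0.000
(b ⊙ (¬(a ⊙ ((a ⇒ 0) ⊙ ¬¬a)) ⇒ a)) ⊙ a = max(0, 0.000 + 0.372 − 1) = max(0, -0.628) = 0.000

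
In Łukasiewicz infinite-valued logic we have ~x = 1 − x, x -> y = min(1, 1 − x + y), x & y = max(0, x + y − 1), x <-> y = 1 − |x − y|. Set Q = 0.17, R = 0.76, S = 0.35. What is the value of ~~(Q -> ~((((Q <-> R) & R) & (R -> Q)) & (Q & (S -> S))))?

1.00

Q <-> R = 1 − |0.17 − 0.76| = 1 − 0.59 = 0.41
(Q <-> R) & R = max(0, 0.41 + 0.76 − 1) = max(0, 0.17) = 0.17
R -> Q = min(1, 1 − 0.76 + 0.17) = min(1, 0.41) = 0.41
((Q <-> R) & R) & (R -> Q) = max(0, 0.17 + 0.41 − 1) = max(0, -0.42) = 0.00
S -> S = min(1, 1 − 0.35 + 0.35) = min(1, 1.00) = 1.00
Q & (S -> S) = max(0, 0.17 + 1.00 − 1) = max(0, 0.17) = 0.17
(((Q <-> R) & R) & (R -> Q)) & (Q & (S -> S)) = max(0, 0.00 + 0.17 − 1) = max(0, -0.83) = 0.00
~((((Q <-> R) & R) & (R -> Q)) & (Q & (S -> S))) = 1 − 0.00 = 1.00
Q -> ~((((Q <-> R) & R) & (R -> Q)) & (Q & (S -> S))) = min(1, 1 − 0.17 + 1.00) = min(1, 1.83) = 1.00
~(Q -> ~((((Q <-> R) & R) & (R -> Q)) & (Q & (S -> S)))) = 1 − 1.00 = 0.00
~~(Q -> ~((((Q <-> R) & R) & (R -> Q)) & (Q & (S -> S)))) = 1 − 0.00 = 1.00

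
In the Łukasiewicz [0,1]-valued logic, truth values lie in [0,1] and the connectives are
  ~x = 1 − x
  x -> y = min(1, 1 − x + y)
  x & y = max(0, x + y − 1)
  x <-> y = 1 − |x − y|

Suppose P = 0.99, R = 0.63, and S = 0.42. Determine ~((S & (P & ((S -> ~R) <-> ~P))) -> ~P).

0.00

~R = 1 − 0.63 = 0.37
S -> ~R = min(1, 1 − 0.42 + 0.37) = min(1, 0.95) = 0.95
~P = 1 − 0.99 = 0.01
(S -> ~R) <-> ~P = 1 − |0.95 − 0.01| = 1 − 0.94 = 0.06
P & ((S -> ~R) <-> ~P) = max(0, 0.99 + 0.06 − 1) = max(0, 0.05) = 0.05
S & (P & ((S -> ~R) <-> ~P)) = max(0, 0.42 + 0.05 − 1) = max(0, -0.53) = 0.00
(S & (P & ((S -> ~R) <-> ~P))) -> ~P = min(1, 1 − 0.00 + 0.01) = min(1, 1.01) = 1.00
~((S & (P & ((S -> ~R) <-> ~P))) -> ~P) = 1 − 1.00 = 0.00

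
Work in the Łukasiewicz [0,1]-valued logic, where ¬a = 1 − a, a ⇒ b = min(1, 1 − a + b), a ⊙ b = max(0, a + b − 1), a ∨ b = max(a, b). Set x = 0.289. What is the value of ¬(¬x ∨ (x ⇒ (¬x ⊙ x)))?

0.289

¬x = 1 − 0.289 = 0.711
¬x ⊙ x = max(0, 0.711 + 0.289 − 1) = max(0, 0.000) = 0.000
x ⇒ (¬x ⊙ x) = min(1, 1 − 0.289 + 0.000) = min(1, 0.711) = 0.711
¬x ∨ (x ⇒ (¬x ⊙ x)) = max(0.711, 0.711) = 0.711
¬(¬x ∨ (x ⇒ (¬x ⊙ x))) = 1 − 0.711 = 0.289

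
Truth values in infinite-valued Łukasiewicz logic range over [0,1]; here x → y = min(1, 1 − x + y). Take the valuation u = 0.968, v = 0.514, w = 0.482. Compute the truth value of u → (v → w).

1.000

v → w = min(1, 1 − 0.514 + 0.482) = min(1, 0.968) = 0.968
u → (v → w) = min(1, 1 − 0.968 + 0.968) = min(1, 1.000) = 1.000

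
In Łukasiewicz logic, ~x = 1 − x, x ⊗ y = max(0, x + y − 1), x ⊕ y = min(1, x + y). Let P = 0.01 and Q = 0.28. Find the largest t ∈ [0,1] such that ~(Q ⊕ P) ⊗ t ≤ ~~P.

0.30

Q ⊕ P = min(1, 0.28 + 0.01) = min(1, 0.29) = 0.29
~(Q ⊕ P) = 1 − 0.29 = 0.71
So the left factor is ~(Q ⊕ P) = 0.71.
~P = 1 − 0.01 = 0.99
~~P = 1 − 0.99 = 0.01
So the right-hand bound is ~~P = 0.01.
The residuum of the Łukasiewicz t-norm gives the supremum: min(1, 1 − 0.71 + 0.01).
1 − 0.71 + 0.01 = 0.30, so t = min(1, 0.30) = 0.30.
Check: 0.71 ⊗ 0.30 = max(0, 0.01) = 0.01 ≤ 0.01.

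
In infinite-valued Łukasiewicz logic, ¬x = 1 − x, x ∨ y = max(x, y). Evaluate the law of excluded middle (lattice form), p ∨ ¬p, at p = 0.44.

0.56

¬p = 1 − 0.44 = 0.56
p ∨ ¬p = max(0.44, 0.56) = 0.56
(The value 0.56 < 1 shows this instance is not satisfied; not a Ł∞-tautology — its value is max(a, 1−a).)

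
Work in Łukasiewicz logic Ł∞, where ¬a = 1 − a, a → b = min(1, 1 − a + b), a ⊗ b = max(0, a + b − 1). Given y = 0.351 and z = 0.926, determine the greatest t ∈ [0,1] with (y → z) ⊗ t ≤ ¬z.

0.074

y → z = min(1, 1 − 0.351 + 0.926) = min(1, 1.575) = 1.000
So the left factor is y → z = 1.000.
¬z = 1 − 0.926 = 0.074
So the right-hand bound is ¬z = 0.074.
The residuum of the Łukasiewicz t-norm gives the supremum: min(1, 1 − 1.000 + 0.074).
1 − 1.000 + 0.074 = 0.074, so t = min(1, 0.074) = 0.074.
Check: 1.000 ⊗ 0.074 = max(0, 0.074) = 0.074 ≤ 0.074.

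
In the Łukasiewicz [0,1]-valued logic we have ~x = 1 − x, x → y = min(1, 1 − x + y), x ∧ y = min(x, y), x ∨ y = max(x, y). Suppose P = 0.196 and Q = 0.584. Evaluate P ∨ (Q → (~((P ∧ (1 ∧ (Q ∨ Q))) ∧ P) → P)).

0.808

Q ∨ Q = max(0.584, 0.584) = 0.584
1 ∧ (Q ∨ Q) = min(1.000, 0.584) = 0.584
P ∧ (1 ∧ (Q ∨ Q)) = min(0.196, 0.584) = 0.196
(P ∧ (1 ∧ (Q ∨ Q))) ∧ P = min(0.196, 0.196) = 0.196
~((P ∧ (1 ∧ (Q ∨ Q))) ∧ P) = 1 − 0.196 = 0.804
~((P ∧ (1 ∧ (Q ∨ Q))) ∧ P) → P = min(1, 1 − 0.804 + 0.196) = min(1, 0.392) = 0.392
Q → (~((P ∧ (1 ∧ (Q ∨ Q))) ∧ P) → P) = min(1, 1 − 0.584 + 0.392) = min(1, 0.808) = 0.808
P ∨ (Q → (~((P ∧ (1 ∧ (Q ∨ Q))) ∧ P) → P)) = max(0.196, 0.808) = 0.808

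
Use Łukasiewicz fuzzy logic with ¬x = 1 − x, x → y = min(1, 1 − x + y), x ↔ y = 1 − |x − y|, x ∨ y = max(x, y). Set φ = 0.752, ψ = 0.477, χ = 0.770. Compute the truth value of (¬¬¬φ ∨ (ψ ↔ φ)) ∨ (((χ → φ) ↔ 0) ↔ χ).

¬φ = 1 − 0.752 = 0.248
¬¬φ = 1 − 0.248 = 0.752
¬¬¬φ = 1 − 0.752 = 0.248
ψ ↔ φ = 1 − |0.477 − 0.752| = 1 − 0.275 = 0.725
¬¬¬φ ∨ (ψ ↔ φ) = max(0.248, 0.725) = 0.725
χ → φ = min(1, 1 − 0.770 + 0.752) = min(1, 0.982) = 0.982
(χ → φ) ↔ 0 = 1 − |0.982 − 0.000| = 1 − 0.982 = 0.018
((χ → φ) ↔ 0) ↔ χ = 1 − |0.018 − 0.770| = 1 − 0.752 = 0.248
(¬¬¬φ ∨ (ψ ↔ φ)) ∨ (((χ → φ) ↔ 0) ↔ χ) = max(0.725, 0.248) = 0.725

0.725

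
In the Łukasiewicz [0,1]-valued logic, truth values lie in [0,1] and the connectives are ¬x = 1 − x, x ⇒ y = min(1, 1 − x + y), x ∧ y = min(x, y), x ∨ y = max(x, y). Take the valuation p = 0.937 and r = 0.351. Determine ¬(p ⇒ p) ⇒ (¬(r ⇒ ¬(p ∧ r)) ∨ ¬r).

p ⇒ p = min(1, 1 − 0.937 + 0.937) = min(1, 1.000) = 1.000
¬(p ⇒ p) = 1 − 1.000 = 0.000
p ∧ r = min(0.937, 0.351) = 0.351
¬(p ∧ r) = 1 − 0.351 = 0.649
r ⇒ ¬(p ∧ r) = min(1, 1 − 0.351 + 0.649) = min(1, 1.298) = 1.000
¬(r ⇒ ¬(p ∧ r)) = 1 − 1.000 = 0.000
¬r = 1 − 0.351 = 0.649
¬(r ⇒ ¬(p ∧ r)) ∨ ¬r = max(0.000, 0.649) = 0.649
¬(p ⇒ p) ⇒ (¬(r ⇒ ¬(p ∧ r)) ∨ ¬r) = min(1, 1 − 0.000 + 0.649) = min(1, 1.649) = 1.000

1.000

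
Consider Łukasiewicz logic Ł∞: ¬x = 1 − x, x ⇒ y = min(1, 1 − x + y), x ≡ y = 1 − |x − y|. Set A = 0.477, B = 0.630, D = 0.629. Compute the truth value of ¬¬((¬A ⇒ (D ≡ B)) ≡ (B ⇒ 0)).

¬A = 1 − 0.477 = 0.523
D ≡ B = 1 − |0.629 − 0.630| = 1 − 0.001 = 0.999
¬A ⇒ (D ≡ B) = min(1, 1 − 0.523 + 0.999) = min(1, 1.476) = 1.000
B ⇒ 0 = min(1, 1 − 0.630 + 0.000) = min(1, 0.370) = 0.370
(¬A ⇒ (D ≡ B)) ≡ (B ⇒ 0) = 1 − |1.000 − 0.370| = 1 − 0.630 = 0.370
¬((¬A ⇒ (D ≡ B)) ≡ (B ⇒ 0)) = 1 − 0.370 = 0.630
¬¬((¬A ⇒ (D ≡ B)) ≡ (B ⇒ 0)) = 1 − 0.630 = 0.370

0.370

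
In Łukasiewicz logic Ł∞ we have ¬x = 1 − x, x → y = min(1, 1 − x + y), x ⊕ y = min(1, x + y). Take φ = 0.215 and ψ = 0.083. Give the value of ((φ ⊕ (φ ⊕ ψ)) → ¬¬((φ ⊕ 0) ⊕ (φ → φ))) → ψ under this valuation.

φ ⊕ ψ = min(1, 0.215 + 0.083) = min(1, 0.298) = 0.298
φ ⊕ (φ ⊕ ψ) = min(1, 0.215 + 0.298) = min(1, 0.513) = 0.513
φ ⊕ 0 = min(1, 0.215 + 0.000) = min(1, 0.215) = 0.215
φ → φ = min(1, 1 − 0.215 + 0.215) = min(1, 1.000) = 1.000
(φ ⊕ 0) ⊕ (φ → φ) = min(1, 0.215 + 1.000) = min(1, 1.215) = 1.000
¬((φ ⊕ 0) ⊕ (φ → φ)) = 1 − 1.000 = 0.000
¬¬((φ ⊕ 0) ⊕ (φ → φ)) = 1 − 0.000 = 1.000
(φ ⊕ (φ ⊕ ψ)) → ¬¬((φ ⊕ 0) ⊕ (φ → φ)) = min(1, 1 − 0.513 + 1.000) = min(1, 1.487) = 1.000
((φ ⊕ (φ ⊕ ψ)) → ¬¬((φ ⊕ 0) ⊕ (φ → φ))) → ψ = min(1, 1 − 1.000 + 0.083) = min(1, 0.083) = 0.083

0.083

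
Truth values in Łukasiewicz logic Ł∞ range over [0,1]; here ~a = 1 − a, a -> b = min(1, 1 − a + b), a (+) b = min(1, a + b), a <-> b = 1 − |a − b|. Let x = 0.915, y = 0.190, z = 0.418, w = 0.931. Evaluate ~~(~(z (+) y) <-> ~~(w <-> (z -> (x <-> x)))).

0.461

z (+) y = min(1, 0.418 + 0.190) = min(1, 0.608) = 0.608
~(z (+) y) = 1 − 0.608 = 0.392
x <-> x = 1 − |0.915 − 0.915| = 1 − 0.000 = 1.000
z -> (x <-> x) = min(1, 1 − 0.418 + 1.000) = min(1, 1.582) = 1.000
w <-> (z -> (x <-> x)) = 1 − |0.931 − 1.000| = 1 − 0.069 = 0.931
~(w <-> (z -> (x <-> x))) = 1 − 0.931 = 0.069
~~(w <-> (z -> (x <-> x))) = 1 − 0.069 = 0.931
~(z (+) y) <-> ~~(w <-> (z -> (x <-> x))) = 1 − |0.392 − 0.931| = 1 − 0.539 = 0.461
~(~(z (+) y) <-> ~~(w <-> (z -> (x <-> x)))) = 1 − 0.461 = 0.539
~~(~(z (+) y) <-> ~~(w <-> (z -> (x <-> x)))) = 1 − 0.539 = 0.461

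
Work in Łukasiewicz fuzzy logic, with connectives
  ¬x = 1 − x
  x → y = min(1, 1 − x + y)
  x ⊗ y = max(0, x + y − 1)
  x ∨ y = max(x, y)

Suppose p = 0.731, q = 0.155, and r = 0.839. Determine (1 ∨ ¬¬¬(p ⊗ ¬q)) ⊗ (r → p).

¬q = 1 − 0.155 = 0.845
p ⊗ ¬q = max(0, 0.731 + 0.845 − 1) = max(0, 0.576) = 0.576
¬(p ⊗ ¬q) = 1 − 0.576 = 0.424
¬¬(p ⊗ ¬q) = 1 − 0.424 = 0.576
¬¬¬(p ⊗ ¬q) = 1 − 0.576 = 0.424
1 ∨ ¬¬¬(p ⊗ ¬q) = max(1.000, 0.424) = 1.000
r → p = min(1, 1 − 0.839 + 0.731) = min(1, 0.892) = 0.892
(1 ∨ ¬¬¬(p ⊗ ¬q)) ⊗ (r → p) = max(0, 1.000 + 0.892 − 1) = max(0, 0.892) = 0.892

0.892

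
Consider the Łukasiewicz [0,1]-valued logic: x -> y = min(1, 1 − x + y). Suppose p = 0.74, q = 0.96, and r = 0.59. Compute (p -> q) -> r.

p -> q = min(1, 1 − 0.74 + 0.96) = min(1, 1.22) = 1.00
(p -> q) -> r = min(1, 1 − 1.00 + 0.59) = min(1, 0.59) = 0.59

0.59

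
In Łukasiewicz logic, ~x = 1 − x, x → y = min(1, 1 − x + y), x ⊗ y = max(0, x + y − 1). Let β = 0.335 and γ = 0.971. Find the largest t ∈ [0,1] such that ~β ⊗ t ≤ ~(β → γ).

0.335

~β = 1 − 0.335 = 0.665
So the left factor is ~β = 0.665.
β → γ = min(1, 1 − 0.335 + 0.971) = min(1, 1.636) = 1.000
~(β → γ) = 1 − 1.000 = 0.000
So the right-hand bound is ~(β → γ) = 0.000.
The residuum of the Łukasiewicz t-norm gives the supremum: min(1, 1 − 0.665 + 0.000).
1 − 0.665 + 0.000 = 0.335, so t = min(1, 0.335) = 0.335.
Check: 0.665 ⊗ 0.335 = max(0, 0.000) = 0.000 ≤ 0.000.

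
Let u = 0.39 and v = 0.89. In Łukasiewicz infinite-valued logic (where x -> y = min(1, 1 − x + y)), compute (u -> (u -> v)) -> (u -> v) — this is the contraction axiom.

u -> v = min(1, 1 − 0.39 + 0.89) = min(1, 1.50) = 1.00
u -> (u -> v) = min(1, 1 − 0.39 + 1.00) = min(1, 1.61) = 1.00
(u -> (u -> v)) -> (u -> v) = min(1, 1 − 1.00 + 1.00) = min(1, 1.00) = 1.00

1.00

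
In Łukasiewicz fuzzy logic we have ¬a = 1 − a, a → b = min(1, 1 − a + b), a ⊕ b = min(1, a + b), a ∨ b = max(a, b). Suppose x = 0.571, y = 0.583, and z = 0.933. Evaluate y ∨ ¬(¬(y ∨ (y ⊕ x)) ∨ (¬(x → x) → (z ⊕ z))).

0.583

y ⊕ x = min(1, 0.583 + 0.571) = min(1, 1.154) = 1.000
y ∨ (y ⊕ x) = max(0.583, 1.000) = 1.000
¬(y ∨ (y ⊕ x)) = 1 − 1.000 = 0.000
x → x = min(1, 1 − 0.571 + 0.571) = min(1, 1.000) = 1.000
¬(x → x) = 1 − 1.000 = 0.000
z ⊕ z = min(1, 0.933 + 0.933) = min(1, 1.866) = 1.000
¬(x → x) → (z ⊕ z) = min(1, 1 − 0.000 + 1.000) = min(1, 2.000) = 1.000
¬(y ∨ (y ⊕ x)) ∨ (¬(x → x) → (z ⊕ z)) = max(0.000, 1.000) = 1.000
¬(¬(y ∨ (y ⊕ x)) ∨ (¬(x → x) → (z ⊕ z))) = 1 − 1.000 = 0.000
y ∨ ¬(¬(y ∨ (y ⊕ x)) ∨ (¬(x → x) → (z ⊕ z))) = max(0.583, 0.000) = 0.583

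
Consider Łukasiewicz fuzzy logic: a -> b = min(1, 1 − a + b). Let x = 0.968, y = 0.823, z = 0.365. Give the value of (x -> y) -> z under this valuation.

x -> y = min(1, 1 − 0.968 + 0.823) = min(1, 0.855) = 0.855
(x -> y) -> z = min(1, 1 − 0.855 + 0.365) = min(1, 0.510) = 0.510

0.510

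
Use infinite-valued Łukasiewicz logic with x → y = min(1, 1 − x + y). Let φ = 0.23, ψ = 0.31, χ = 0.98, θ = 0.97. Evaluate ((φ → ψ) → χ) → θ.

φ → ψ = min(1, 1 − 0.23 + 0.31) = min(1, 1.08) = 1.00
(φ → ψ) → χ = min(1, 1 − 1.00 + 0.98) = min(1, 0.98) = 0.98
((φ → ψ) → χ) → θ = min(1, 1 − 0.98 + 0.97) = min(1, 0.99) = 0.99

0.99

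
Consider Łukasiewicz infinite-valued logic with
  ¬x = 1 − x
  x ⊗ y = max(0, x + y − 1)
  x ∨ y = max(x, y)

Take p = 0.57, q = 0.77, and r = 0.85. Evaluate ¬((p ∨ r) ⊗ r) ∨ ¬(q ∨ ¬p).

p ∨ r = max(0.57, 0.85) = 0.85
(p ∨ r) ⊗ r = max(0, 0.85 + 0.85 − 1) = max(0, 0.70) = 0.70
¬((p ∨ r) ⊗ r) = 1 − 0.70 = 0.30
¬p = 1 − 0.57 = 0.43
q ∨ ¬p = max(0.77, 0.43) = 0.77
¬(q ∨ ¬p) = 1 − 0.77 = 0.23
¬((p ∨ r) ⊗ r) ∨ ¬(q ∨ ¬p) = max(0.30, 0.23) = 0.30

0.30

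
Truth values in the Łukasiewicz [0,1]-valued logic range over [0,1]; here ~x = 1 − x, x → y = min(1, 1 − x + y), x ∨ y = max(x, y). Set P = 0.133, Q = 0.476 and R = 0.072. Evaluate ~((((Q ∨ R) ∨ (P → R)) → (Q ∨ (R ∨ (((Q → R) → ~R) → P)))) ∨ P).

0.463

Q ∨ R = max(0.476, 0.072) = 0.476
P → R = min(1, 1 − 0.133 + 0.072) = min(1, 0.939) = 0.939
(Q ∨ R) ∨ (P → R) = max(0.476, 0.939) = 0.939
Q → R = min(1, 1 − 0.476 + 0.072) = min(1, 0.596) = 0.596
~R = 1 − 0.072 = 0.928
(Q → R) → ~R = min(1, 1 − 0.596 + 0.928) = min(1, 1.332) = 1.000
((Q → R) → ~R) → P = min(1, 1 − 1.000 + 0.133) = min(1, 0.133) = 0.133
R ∨ (((Q → R) → ~R) → P) = max(0.072, 0.133) = 0.133
Q ∨ (R ∨ (((Q → R) → ~R) → P)) = max(0.476, 0.133) = 0.476
((Q ∨ R) ∨ (P → R)) → (Q ∨ (R ∨ (((Q → R) → ~R) → P))) = min(1, 1 − 0.939 + 0.476) = min(1, 0.537) = 0.537
(((Q ∨ R) ∨ (P → R)) → (Q ∨ (R ∨ (((Q → R) → ~R) → P)))) ∨ P = max(0.537, 0.133) = 0.537
~((((Q ∨ R) ∨ (P → R)) → (Q ∨ (R ∨ (((Q → R) → ~R) → P)))) ∨ P) = 1 − 0.537 = 0.463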